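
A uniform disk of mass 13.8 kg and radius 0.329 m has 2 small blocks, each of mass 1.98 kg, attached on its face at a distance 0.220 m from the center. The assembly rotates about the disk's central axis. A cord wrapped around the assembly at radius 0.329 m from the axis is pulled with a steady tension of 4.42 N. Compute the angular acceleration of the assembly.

α ≈ 1.55 rad/s²

I_disk = ½MR² = ½(13.8)(0.329)² = 0.7469 kg·m².
I_blocks = 2·m·r² = 2(1.98)(0.220)² = 0.1917 kg·m².
Total I = 0.9385 kg·m².
τ = F r = (4.42)(0.329) = 1.454 N·m.
α = τ/I = 1.454/0.9385 = 1.549 rad/s².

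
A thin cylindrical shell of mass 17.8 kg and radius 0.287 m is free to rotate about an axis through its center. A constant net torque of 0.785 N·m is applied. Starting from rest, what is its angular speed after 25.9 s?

I = MR² = (17.8)(0.287)² = 1.466 kg·m².
α = τ/I = 0.785/1.466 = 0.5354 rad/s².
ω = ω₀ + αt = 0 + (0.5354)(25.9) = 13.87 rad/s.

ω ≈ 13.9 rad/s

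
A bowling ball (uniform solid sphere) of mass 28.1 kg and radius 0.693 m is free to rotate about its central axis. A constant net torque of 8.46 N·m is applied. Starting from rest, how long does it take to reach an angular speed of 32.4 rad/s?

I = (2/5)MR² = (2/5)(28.1)(0.693)² = 5.398 kg·m².
α = τ/I = 8.46/5.398 = 1.567 rad/s².
ω = αt ⇒ t = ω/α = 32.4/1.567 = 20.67 s.

t ≈ 20.7 s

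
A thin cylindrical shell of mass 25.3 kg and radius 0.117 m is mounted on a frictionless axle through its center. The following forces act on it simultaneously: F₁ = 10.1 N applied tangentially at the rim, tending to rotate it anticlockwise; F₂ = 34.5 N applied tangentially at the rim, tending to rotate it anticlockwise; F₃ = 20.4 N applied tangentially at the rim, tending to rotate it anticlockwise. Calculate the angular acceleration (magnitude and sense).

I = MR² = (25.3)(0.117)² = 0.3463 kg·m².
Taking anticlockwise as positive: τ₁ = +(10.1)(0.117) = +1.182 N·m; τ₂ = +(34.5)(0.117) = +4.037 N·m; τ₃ = +(20.4)(0.117) = +2.387 N·m.
Net torque τ = 7.605 N·m.
α = τ/I = 7.605/0.3463 = 21.96 rad/s².

α ≈ 22.0 rad/s², anticlockwise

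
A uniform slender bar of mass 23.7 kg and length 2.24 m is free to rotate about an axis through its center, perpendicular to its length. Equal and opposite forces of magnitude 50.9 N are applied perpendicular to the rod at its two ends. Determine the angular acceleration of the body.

α ≈ 11.5 rad/s²

I = (1/12)ML² = (1/12)(23.7)(2.24)² = 9.910 kg·m².
The couple gives τ = F·(L/2) + F·(L/2) = F L = (50.9)(2.24) = 114.0 N·m.
From τ = Iα: α = 114.0/9.910 = 11.51 rad/s².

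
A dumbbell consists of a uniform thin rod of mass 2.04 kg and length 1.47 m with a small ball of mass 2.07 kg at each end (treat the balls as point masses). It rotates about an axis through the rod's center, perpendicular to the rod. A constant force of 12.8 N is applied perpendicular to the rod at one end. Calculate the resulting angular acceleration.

I_rod = (1/12)ML² = (1/12)(2.04)(1.47)² = 0.3674 kg·m².
I_balls = 2·m·(L/2)² = 2(2.07)(0.7350)² = 2.237 kg·m².
Total I = 2.604 kg·m².
τ = F·(L/2) = (12.8)(0.735) = 9.408 N·m.
α = τ/I = 9.408/2.604 = 3.613 rad/s².

α ≈ 3.61 rad/s²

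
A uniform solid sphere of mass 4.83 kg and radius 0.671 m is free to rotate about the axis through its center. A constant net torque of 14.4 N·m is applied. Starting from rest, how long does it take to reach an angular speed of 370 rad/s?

I = (2/5)MR² = (2/5)(4.83)(0.671)² = 0.8699 kg·m².
α = τ/I = 14.4/0.8699 = 16.55 rad/s².
ω = αt ⇒ t = ω/α = 370/16.55 = 22.35 s.

t ≈ 22.4 s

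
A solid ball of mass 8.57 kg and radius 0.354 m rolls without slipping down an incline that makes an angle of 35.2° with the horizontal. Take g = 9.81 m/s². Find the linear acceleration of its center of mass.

a ≈ 4.04 m/s²

Translation along the incline: Mg sinθ − f = Ma.
Rotation about the center: fR = Iα with I = (2/5)MR². No-slip gives a = αR, so f = (I/R²)a = (2/5)M a.
Substituting: Mg sinθ = (1 + 0.4000)Ma, so a = g sinθ/(1 + 0.4000) = (9.81) sin 35.2° / 1.400 = 4.039 m/s².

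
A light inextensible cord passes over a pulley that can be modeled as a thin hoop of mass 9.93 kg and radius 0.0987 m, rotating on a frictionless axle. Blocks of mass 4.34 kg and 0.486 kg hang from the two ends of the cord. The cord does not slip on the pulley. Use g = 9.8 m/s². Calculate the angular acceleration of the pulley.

I = MR² = (9.93)(0.0987)² = 0.09673 kg·m².
Heavier block: m₁g − T₁ = m₁a. Lighter block: T₂ − m₂g = m₂a.
Pulley: (T₁ − T₂)R = Iα = I(a/R), so T₁ − T₂ = (I/R²)a = 1·M_p a = 9.930·a.
Adding the three: (m₁ − m₂)g = (m₁ + m₂ + 9.930)a, so a = (4.34 − 0.486)(9.8)/(4.34 + 0.486 + 9.930) = 2.560 m/s².
α = a/R = 2.560/0.0987 = 25.93 rad/s².

α ≈ 25.9 rad/s²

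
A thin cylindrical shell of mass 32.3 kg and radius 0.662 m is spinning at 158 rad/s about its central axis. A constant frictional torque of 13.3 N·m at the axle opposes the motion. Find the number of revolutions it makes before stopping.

I = MR² = (32.3)(0.662)² = 14.16 kg·m².
The net torque has magnitude 13.3 N·m, opposing ω.
|α| = τ/I = 13.30/14.16 = 0.9396 rad/s² (deceleration).
ω² = ω₀² − 2|α|θ with ω = 0 ⇒ θ = ω₀²/(2|α|) = 13280 rad = 2114 rev.

≈ 2110 revolutions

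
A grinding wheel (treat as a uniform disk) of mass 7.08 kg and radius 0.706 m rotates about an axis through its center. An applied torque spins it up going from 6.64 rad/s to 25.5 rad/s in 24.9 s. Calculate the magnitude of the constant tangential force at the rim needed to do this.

I = ½MR² = (1/2)(7.08)(0.706)² = 1.764 kg·m².
α = Δω/Δt = (25.5 − 6.64)/24.9 = 0.7574 rad/s².
The required torque is τ = Iα = (1.764)(0.7574) = 1.336 N·m.
A tangential force at the rim gives τ = FR, so F = τ/R = 1.336/0.706 = 1.893 N.

F ≈ 1.89 N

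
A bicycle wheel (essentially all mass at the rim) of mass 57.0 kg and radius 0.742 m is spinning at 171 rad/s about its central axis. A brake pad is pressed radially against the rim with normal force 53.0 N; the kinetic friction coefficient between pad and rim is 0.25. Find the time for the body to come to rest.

I = MR² = (57.0)(0.742)² = 31.38 kg·m².
Friction force f = μN = (0.25)(53.0) = 13.25 N at the rim; torque magnitude τ = fR = 9.832 N·m, opposing ω.
|α| = τ/I = 9.832/31.38 = 0.3133 rad/s² (deceleration).
0 = ω₀ − |α|t ⇒ t = ω₀/|α| = 171/0.3133 = 545.8 s.

t ≈ 546 s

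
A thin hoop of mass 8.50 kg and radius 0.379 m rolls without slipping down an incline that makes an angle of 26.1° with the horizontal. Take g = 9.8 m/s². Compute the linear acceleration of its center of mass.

Translation along the incline: Mg sinθ − f = Ma.
Rotation about the center: fR = Iα with I = MR². No-slip gives a = αR, so f = (I/R²)a = M a.
Substituting: Mg sinθ = (1 + 1.000)Ma, so a = g sinθ/(1 + 1.000) = (9.8) sin 26.1° / 2.000 = 2.156 m/s².

a ≈ 2.16 m/s²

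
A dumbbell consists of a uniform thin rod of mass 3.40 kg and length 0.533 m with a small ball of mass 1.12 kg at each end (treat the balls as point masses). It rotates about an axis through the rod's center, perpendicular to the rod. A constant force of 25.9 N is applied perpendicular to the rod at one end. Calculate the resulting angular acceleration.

I_rod = (1/12)ML² = (1/12)(3.40)(0.533)² = 0.08049 kg·m².
I_balls = 2·m·(L/2)² = 2(1.12)(0.2665)² = 0.1591 kg·m².
Total I = 0.2396 kg·m².
τ = F·(L/2) = (25.9)(0.267) = 6.902 N·m.
α = τ/I = 6.902/0.2396 = 28.81 rad/s².

α ≈ 28.8 rad/s²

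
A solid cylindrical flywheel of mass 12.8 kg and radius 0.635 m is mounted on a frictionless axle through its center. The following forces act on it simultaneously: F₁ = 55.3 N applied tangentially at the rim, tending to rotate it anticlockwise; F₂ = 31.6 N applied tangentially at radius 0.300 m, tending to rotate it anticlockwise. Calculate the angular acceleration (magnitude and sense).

α ≈ 17.3 rad/s², anticlockwise

I = ½MR² = (1/2)(12.8)(0.635)² = 2.581 kg·m².
Taking anticlockwise as positive: τ₁ = +(55.3)(0.635) = +35.12 N·m; τ₂ = +(31.6)(0.300) = +9.480 N·m.
Net torque τ = 44.60 N·m.
α = τ/I = 44.60/2.581 = 17.28 rad/s².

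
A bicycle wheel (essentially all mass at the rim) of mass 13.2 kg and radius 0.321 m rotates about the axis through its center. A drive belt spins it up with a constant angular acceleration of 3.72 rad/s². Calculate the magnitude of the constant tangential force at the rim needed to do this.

F ≈ 15.8 N

I = MR² = (13.2)(0.321)² = 1.360 kg·m².
The required torque is τ = Iα = (1.360)(3.720) = 5.060 N·m.
A tangential force at the rim gives τ = FR, so F = τ/R = 5.060/0.321 = 15.76 N.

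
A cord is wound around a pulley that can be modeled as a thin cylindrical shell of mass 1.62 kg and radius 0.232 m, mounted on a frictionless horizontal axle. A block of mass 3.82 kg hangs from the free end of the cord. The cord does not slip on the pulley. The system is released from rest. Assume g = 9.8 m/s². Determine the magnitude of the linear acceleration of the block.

a ≈ 6.88 m/s²

I = MR² = (1.62)(0.232)² = 0.08719 kg·m².
Block: mg − T = ma. Pulley: TR = Iα. No-slip: a = αR, so T = (I/R²)a = 1.620·a.
Then mg = (m + 1.620)a, so a = (3.82)(9.8)/(3.82 + 1.620) = 6.882 m/s².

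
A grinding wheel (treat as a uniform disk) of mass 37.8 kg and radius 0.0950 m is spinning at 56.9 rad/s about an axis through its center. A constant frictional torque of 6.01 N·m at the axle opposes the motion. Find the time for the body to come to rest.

I = ½MR² = (1/2)(37.8)(0.0950)² = 0.1706 kg·m².
The net torque has magnitude 6.01 N·m, opposing ω.
|α| = τ/I = 6.010/0.1706 = 35.23 rad/s² (deceleration).
0 = ω₀ − |α|t ⇒ t = ω₀/|α| = 56.9/35.23 = 1.615 s.

t ≈ 1.61 s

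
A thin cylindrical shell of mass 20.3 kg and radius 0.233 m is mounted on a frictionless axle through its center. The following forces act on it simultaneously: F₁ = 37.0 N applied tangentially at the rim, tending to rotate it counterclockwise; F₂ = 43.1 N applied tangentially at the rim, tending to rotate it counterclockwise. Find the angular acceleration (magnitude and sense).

α ≈ 16.9 rad/s², counterclockwise

I = MR² = (20.3)(0.233)² = 1.102 kg·m².
Taking counterclockwise as positive: τ₁ = +(37.0)(0.233) = +8.621 N·m; τ₂ = +(43.1)(0.233) = +10.04 N·m.
Net torque τ = 18.66 N·m.
α = τ/I = 18.66/1.102 = 16.93 rad/s².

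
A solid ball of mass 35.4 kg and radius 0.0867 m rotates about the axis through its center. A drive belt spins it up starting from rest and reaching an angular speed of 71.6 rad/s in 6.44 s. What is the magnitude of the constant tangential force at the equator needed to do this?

F ≈ 13.6 N

I = (2/5)MR² = (2/5)(35.4)(0.0867)² = 0.1064 kg·m².
α = Δω/Δt = (71.6 − 0)/6.44 = 11.12 rad/s².
The required torque is τ = Iα = (0.1064)(11.12) = 1.183 N·m.
A tangential force at the equator gives τ = FR, so F = τ/R = 1.183/0.0867 = 13.65 N.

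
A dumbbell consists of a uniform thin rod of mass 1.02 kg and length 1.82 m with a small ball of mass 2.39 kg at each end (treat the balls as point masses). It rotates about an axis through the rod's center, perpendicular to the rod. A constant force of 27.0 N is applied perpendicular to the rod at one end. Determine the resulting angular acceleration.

I_rod = (1/12)ML² = (1/12)(1.02)(1.82)² = 0.2816 kg·m².
I_balls = 2·m·(L/2)² = 2(2.39)(0.9100)² = 3.958 kg·m².
Total I = 4.240 kg·m².
τ = F·(L/2) = (27.0)(0.910) = 24.57 N·m.
α = τ/I = 24.57/4.240 = 5.795 rad/s².

α ≈ 5.79 rad/s²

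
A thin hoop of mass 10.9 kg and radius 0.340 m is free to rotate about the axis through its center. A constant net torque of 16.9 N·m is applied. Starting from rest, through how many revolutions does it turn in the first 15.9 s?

I = MR² = (10.9)(0.340)² = 1.260 kg·m².
α = τ/I = 16.9/1.260 = 13.41 rad/s².
θ = ½αt² = ½(13.41)(15.9)² = 1695 rad.
Revolutions = θ/(2π) = 269.8.

≈ 270 revolutions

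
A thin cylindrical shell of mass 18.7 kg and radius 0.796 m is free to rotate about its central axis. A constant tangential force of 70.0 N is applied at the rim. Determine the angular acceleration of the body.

α ≈ 4.70 rad/s²

I = MR² = (18.7)(0.796)² = 11.85 kg·m².
τ = F R = (70.0)(0.796) = 55.72 N·m.
From τ = Iα: α = 55.72/11.85 = 4.703 rad/s².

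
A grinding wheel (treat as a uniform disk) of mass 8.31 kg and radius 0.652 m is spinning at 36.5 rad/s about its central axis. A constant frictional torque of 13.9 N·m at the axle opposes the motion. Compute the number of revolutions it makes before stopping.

≈ 13.5 revolutions

I = ½MR² = (1/2)(8.31)(0.652)² = 1.766 kg·m².
The net torque has magnitude 13.9 N·m, opposing ω.
|α| = τ/I = 13.90/1.766 = 7.870 rad/s² (deceleration).
ω² = ω₀² − 2|α|θ with ω = 0 ⇒ θ = ω₀²/(2|α|) = 84.65 rad = 13.47 rev.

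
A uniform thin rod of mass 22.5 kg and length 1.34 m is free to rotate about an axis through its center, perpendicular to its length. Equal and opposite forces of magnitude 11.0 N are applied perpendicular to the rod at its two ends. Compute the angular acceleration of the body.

α ≈ 4.38 rad/s²

I = (1/12)ML² = (1/12)(22.5)(1.34)² = 3.367 kg·m².
The couple gives τ = F·(L/2) + F·(L/2) = F L = (11.0)(1.34) = 14.74 N·m.
Newton's second law for rotation, τ = Iα, gives α = τ/I = 14.74/3.367 = 4.378 rad/s².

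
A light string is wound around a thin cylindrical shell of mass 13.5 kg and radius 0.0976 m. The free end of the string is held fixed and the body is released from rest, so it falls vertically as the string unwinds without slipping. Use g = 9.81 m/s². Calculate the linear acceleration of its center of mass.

Translation: Mg − T = Ma. Rotation about the center: TR = Iα with I = MR².
With a = αR: T = (I/R²)a = M a, so Mg = (1 + 1.000)Ma.
a = g/(1 + 1.000) = 9.81/2.000 = 4.905 m/s².

a ≈ 4.91 m/s²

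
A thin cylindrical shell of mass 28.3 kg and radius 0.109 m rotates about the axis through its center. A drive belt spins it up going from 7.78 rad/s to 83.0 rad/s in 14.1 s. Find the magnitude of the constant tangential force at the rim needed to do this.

F ≈ 16.5 N

I = MR² = (28.3)(0.109)² = 0.3362 kg·m².
α = Δω/Δt = (83.0 − 7.78)/14.1 = 5.335 rad/s².
The required torque is τ = Iα = (0.3362)(5.335) = 1.794 N·m.
A tangential force at the rim gives τ = FR, so F = τ/R = 1.794/0.109 = 16.46 N.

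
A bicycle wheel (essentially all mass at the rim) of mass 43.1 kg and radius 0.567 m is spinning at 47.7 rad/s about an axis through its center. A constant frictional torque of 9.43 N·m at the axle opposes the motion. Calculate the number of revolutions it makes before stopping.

I = MR² = (43.1)(0.567)² = 13.86 kg·m².
The net torque has magnitude 9.43 N·m, opposing ω.
|α| = τ/I = 9.430/13.86 = 0.6806 rad/s² (deceleration).
ω² = ω₀² − 2|α|θ with ω = 0 ⇒ θ = ω₀²/(2|α|) = 1672 rad = 266.0 rev.

≈ 266 revolutions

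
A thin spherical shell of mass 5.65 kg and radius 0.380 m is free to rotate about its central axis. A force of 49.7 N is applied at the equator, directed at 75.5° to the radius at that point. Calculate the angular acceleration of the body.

α ≈ 33.6 rad/s²

I = (2/3)MR² = (2/3)(5.65)(0.380)² = 0.5439 kg·m².
Only the tangential component produces torque: τ = F R sinθ = (49.7)(0.380) sin 75.5° = 18.28 N·m.
From τ = Iα: α = 18.28/0.5439 = 33.62 rad/s².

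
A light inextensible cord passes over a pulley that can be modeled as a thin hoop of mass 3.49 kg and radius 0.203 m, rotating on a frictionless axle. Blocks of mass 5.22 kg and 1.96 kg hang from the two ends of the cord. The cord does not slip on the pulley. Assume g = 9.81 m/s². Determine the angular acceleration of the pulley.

α ≈ 14.8 rad/s²

I = MR² = (3.49)(0.203)² = 0.1438 kg·m².
Heavier block: m₁g − T₁ = m₁a. Lighter block: T₂ − m₂g = m₂a.
Pulley: (T₁ − T₂)R = Iα = I(a/R), so T₁ − T₂ = (I/R²)a = 1·M_p a = 3.490·a.
Adding the three: (m₁ − m₂)g = (m₁ + m₂ + 3.490)a, so a = (5.22 − 1.96)(9.81)/(5.22 + 1.96 + 3.490) = 2.997 m/s².
α = a/R = 2.997/0.203 = 14.76 rad/s².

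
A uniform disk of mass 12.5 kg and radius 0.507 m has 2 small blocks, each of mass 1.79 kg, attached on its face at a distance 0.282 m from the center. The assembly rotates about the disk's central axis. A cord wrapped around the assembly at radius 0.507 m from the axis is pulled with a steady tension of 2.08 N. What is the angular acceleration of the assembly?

I_disk = ½MR² = ½(12.5)(0.507)² = 1.607 kg·m².
I_blocks = 2·m·r² = 2(1.79)(0.282)² = 0.2847 kg·m².
Total I = 1.891 kg·m².
τ = F r = (2.08)(0.507) = 1.055 N·m.
α = τ/I = 1.055/1.891 = 0.5576 rad/s².

α ≈ 0.558 rad/s²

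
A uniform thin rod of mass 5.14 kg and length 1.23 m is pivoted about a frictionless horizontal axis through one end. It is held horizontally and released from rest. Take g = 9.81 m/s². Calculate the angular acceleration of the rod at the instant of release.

About the pivot, I = (1/3)ML² = (1/3)(5.14)(1.23)² = 2.592 kg·m².
The weight acts at the center, a distance L/2 = 0.6150 m from the pivot; τ = Mg(L/2) = 31.01 N·m.
α = τ/I = 31.01/2.592 = 11.96 rad/s².
(Equivalently α = (3g/(2L)) = 11.96 rad/s².)

α ≈ 12.0 rad/s²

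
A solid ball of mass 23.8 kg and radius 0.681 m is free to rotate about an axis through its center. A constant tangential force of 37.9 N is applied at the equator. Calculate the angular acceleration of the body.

I = (2/5)MR² = (2/5)(23.8)(0.681)² = 4.415 kg·m².
τ = F R = (37.9)(0.681) = 25.81 N·m.
From τ = Iα: α = 25.81/4.415 = 5.846 rad/s².

α ≈ 5.85 rad/s²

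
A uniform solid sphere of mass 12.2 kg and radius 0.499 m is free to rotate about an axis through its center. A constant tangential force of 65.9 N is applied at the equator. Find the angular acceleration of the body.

I = (2/5)MR² = (2/5)(12.2)(0.499)² = 1.215 kg·m².
τ = F R = (65.9)(0.499) = 32.88 N·m.
Newton's second law for rotation, τ = Iα, gives α = τ/I = 32.88/1.215 = 27.06 rad/s².

α ≈ 27.1 rad/s²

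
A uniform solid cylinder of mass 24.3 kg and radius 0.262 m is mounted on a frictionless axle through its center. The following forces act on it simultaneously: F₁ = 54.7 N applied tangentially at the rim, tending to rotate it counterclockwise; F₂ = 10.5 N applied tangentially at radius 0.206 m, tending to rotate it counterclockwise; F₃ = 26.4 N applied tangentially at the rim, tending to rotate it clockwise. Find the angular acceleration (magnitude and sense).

I = ½MR² = (1/2)(24.3)(0.262)² = 0.8340 kg·m².
Taking counterclockwise as positive: τ₁ = +(54.7)(0.262) = +14.33 N·m; τ₂ = +(10.5)(0.206) = +2.163 N·m; τ₃ = −(26.4)(0.262) = −6.917 N·m.
Net torque τ = 9.578 N·m.
α = τ/I = 9.578/0.8340 = 11.48 rad/s².

α ≈ 11.5 rad/s², counterclockwise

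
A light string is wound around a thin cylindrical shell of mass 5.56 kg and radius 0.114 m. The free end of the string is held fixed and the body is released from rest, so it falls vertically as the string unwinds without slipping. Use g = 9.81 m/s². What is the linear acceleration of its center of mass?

a ≈ 4.91 m/s²

Translation: Mg − T = Ma. Rotation about the center: TR = Iα with I = MR².
With a = αR: T = (I/R²)a = M a, so Mg = (1 + 1.000)Ma.
a = g/(1 + 1.000) = 9.81/2.000 = 4.905 m/s².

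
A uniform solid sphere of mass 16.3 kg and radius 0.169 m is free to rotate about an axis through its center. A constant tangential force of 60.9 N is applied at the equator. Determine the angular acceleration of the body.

I = (2/5)MR² = (2/5)(16.3)(0.169)² = 0.1862 kg·m².
τ = F R = (60.9)(0.169) = 10.29 N·m.
From τ = Iα: α = 10.29/0.1862 = 55.27 rad/s².

α ≈ 55.3 rad/s²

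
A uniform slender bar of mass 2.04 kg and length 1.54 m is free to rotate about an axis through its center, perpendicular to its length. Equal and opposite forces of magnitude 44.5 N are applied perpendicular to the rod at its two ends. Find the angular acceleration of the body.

I = (1/12)ML² = (1/12)(2.04)(1.54)² = 0.4032 kg·m².
The couple gives τ = F·(L/2) + F·(L/2) = F L = (44.5)(1.54) = 68.53 N·m.
Newton's second law for rotation, τ = Iα, gives α = τ/I = 68.53/0.4032 = 170.0 rad/s².

α ≈ 170 rad/s²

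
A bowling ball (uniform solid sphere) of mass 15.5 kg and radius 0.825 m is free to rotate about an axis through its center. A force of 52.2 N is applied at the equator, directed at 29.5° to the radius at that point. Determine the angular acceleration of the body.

I = (2/5)MR² = (2/5)(15.5)(0.825)² = 4.220 kg·m².
Only the tangential component produces torque: τ = F R sinθ = (52.2)(0.825) sin 29.5° = 21.21 N·m.
Newton's second law for rotation, τ = Iα, gives α = τ/I = 21.21/4.220 = 5.025 rad/s².

α ≈ 5.03 rad/s²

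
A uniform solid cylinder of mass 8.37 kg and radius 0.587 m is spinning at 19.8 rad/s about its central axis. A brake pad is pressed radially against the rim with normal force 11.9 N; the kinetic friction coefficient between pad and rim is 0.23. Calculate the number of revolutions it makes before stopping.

≈ 28.0 revolutions

I = ½MR² = (1/2)(8.37)(0.587)² = 1.442 kg·m².
Friction force f = μN = (0.23)(11.9) = 2.737 N at the rim; torque magnitude τ = fR = 1.607 N·m, opposing ω.
|α| = τ/I = 1.607/1.442 = 1.114 rad/s² (deceleration).
ω² = ω₀² − 2|α|θ with ω = 0 ⇒ θ = ω₀²/(2|α|) = 175.9 rad = 28.00 rev.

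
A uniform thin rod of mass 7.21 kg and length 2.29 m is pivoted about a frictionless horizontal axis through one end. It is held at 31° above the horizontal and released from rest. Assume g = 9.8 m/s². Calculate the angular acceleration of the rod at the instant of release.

α ≈ 5.50 rad/s²

About the pivot, I = (1/3)ML² = (1/3)(7.21)(2.29)² = 12.60 kg·m².
The weight acts at the center, a distance L/2 = 1.145 m from the pivot; τ = Mg(L/2) cos 31° = 69.35 N·m.
α = τ/I = 69.35/12.60 = 5.502 rad/s².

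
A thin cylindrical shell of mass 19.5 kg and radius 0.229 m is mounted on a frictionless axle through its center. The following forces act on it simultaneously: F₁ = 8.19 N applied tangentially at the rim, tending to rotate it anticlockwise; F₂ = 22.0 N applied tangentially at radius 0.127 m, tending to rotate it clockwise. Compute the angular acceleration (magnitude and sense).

I = MR² = (19.5)(0.229)² = 1.023 kg·m².
Taking anticlockwise as positive: τ₁ = +(8.19)(0.229) = +1.876 N·m; τ₂ = −(22.0)(0.127) = −2.794 N·m.
Net torque τ = -0.9185 N·m.
α = τ/I = -0.9185/1.023 = -0.8982 rad/s².

α ≈ 0.898 rad/s², clockwise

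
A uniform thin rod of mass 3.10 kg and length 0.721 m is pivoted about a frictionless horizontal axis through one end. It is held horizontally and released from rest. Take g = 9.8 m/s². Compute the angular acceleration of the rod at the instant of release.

α ≈ 20.4 rad/s²

About the pivot, I = (1/3)ML² = (1/3)(3.10)(0.721)² = 0.5372 kg·m².
The weight acts at the center, a distance L/2 = 0.3605 m from the pivot; τ = Mg(L/2) = 10.95 N·m.
α = τ/I = 10.95/0.5372 = 20.39 rad/s².
(Equivalently α = (3g/(2L)) = 20.39 rad/s².)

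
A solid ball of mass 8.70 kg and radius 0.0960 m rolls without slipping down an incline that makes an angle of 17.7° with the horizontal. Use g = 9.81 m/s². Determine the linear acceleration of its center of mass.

a ≈ 2.13 m/s²

Translation along the incline: Mg sinθ − f = Ma.
Rotation about the center: fR = Iα with I = (2/5)MR². No-slip gives a = αR, so f = (I/R²)a = (2/5)M a.
Substituting: Mg sinθ = (1 + 0.4000)Ma, so a = g sinθ/(1 + 0.4000) = (9.81) sin 17.7° / 1.400 = 2.130 m/s².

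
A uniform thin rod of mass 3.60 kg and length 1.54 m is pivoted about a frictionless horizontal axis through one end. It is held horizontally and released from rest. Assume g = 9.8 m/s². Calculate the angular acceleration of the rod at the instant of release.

About the pivot, I = (1/3)ML² = (1/3)(3.60)(1.54)² = 2.846 kg·m².
The weight acts at the center, a distance L/2 = 0.7700 m from the pivot; τ = Mg(L/2) = 27.17 N·m.
α = τ/I = 27.17/2.846 = 9.545 rad/s².

α ≈ 9.55 rad/s²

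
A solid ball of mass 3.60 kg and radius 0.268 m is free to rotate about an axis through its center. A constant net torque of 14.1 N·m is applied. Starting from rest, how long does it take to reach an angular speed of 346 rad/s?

t ≈ 2.54 s

I = (2/5)MR² = (2/5)(3.60)(0.268)² = 0.1034 kg·m².
α = τ/I = 14.1/0.1034 = 136.3 rad/s².
ω = αt ⇒ t = ω/α = 346/136.3 = 2.538 s.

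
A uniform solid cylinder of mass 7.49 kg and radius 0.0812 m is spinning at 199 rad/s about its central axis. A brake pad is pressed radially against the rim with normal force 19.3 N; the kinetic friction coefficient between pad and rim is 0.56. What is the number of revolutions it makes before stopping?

≈ 88.7 revolutions

I = ½MR² = (1/2)(7.49)(0.0812)² = 0.02469 kg·m².
Friction force f = μN = (0.56)(19.3) = 10.81 N at the rim; torque magnitude τ = fR = 0.8776 N·m, opposing ω.
|α| = τ/I = 0.8776/0.02469 = 35.54 rad/s² (deceleration).
ω² = ω₀² − 2|α|θ with ω = 0 ⇒ θ = ω₀²/(2|α|) = 557.1 rad = 88.67 rev.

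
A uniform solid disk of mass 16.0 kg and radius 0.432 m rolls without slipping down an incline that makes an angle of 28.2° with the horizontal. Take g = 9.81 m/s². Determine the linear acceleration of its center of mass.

Translation along the incline: Mg sinθ − f = Ma.
Rotation about the center: fR = Iα with I = ½MR². No-slip gives a = αR, so f = (I/R²)a = (1/2)M a.
Substituting: Mg sinθ = (1 + 0.5000)Ma, so a = g sinθ/(1 + 0.5000) = (9.81) sin 28.2° / 1.500 = 3.090 m/s².

a ≈ 3.09 m/s²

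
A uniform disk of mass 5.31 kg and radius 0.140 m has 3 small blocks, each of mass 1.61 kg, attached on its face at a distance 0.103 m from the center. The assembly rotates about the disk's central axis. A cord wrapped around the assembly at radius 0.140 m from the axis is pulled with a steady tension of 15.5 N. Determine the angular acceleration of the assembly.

α ≈ 21.0 rad/s²

I_disk = ½MR² = ½(5.31)(0.140)² = 0.05204 kg·m².
I_blocks = 3·m·r² = 3(1.61)(0.103)² = 0.05124 kg·m².
Total I = 0.1033 kg·m².
τ = F r = (15.5)(0.140) = 2.170 N·m.
α = τ/I = 2.170/0.1033 = 21.01 rad/s².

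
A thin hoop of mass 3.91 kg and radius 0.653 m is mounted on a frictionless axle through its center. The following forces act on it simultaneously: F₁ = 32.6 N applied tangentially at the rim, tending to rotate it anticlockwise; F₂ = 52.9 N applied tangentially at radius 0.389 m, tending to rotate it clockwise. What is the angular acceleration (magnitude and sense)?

α ≈ 0.426 rad/s², anticlockwise

I = MR² = (3.91)(0.653)² = 1.667 kg·m².
Taking anticlockwise as positive: τ₁ = +(32.6)(0.653) = +21.29 N·m; τ₂ = −(52.9)(0.389) = −20.58 N·m.
Net torque τ = 0.7097 N·m.
α = τ/I = 0.7097/1.667 = 0.4257 rad/s².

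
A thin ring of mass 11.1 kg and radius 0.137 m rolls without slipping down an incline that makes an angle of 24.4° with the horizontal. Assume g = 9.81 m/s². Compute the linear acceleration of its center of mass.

a ≈ 2.03 m/s²

Translation along the incline: Mg sinθ − f = Ma.
Rotation about the center: fR = Iα with I = MR². No-slip gives a = αR, so f = (I/R²)a = M a.
Substituting: Mg sinθ = (1 + 1.000)Ma, so a = g sinθ/(1 + 1.000) = (9.81) sin 24.4° / 2.000 = 2.026 m/s².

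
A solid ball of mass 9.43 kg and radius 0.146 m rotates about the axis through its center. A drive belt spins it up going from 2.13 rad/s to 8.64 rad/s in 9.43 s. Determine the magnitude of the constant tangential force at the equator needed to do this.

I = (2/5)MR² = (2/5)(9.43)(0.146)² = 0.08040 kg·m².
α = Δω/Δt = (8.64 − 2.13)/9.43 = 0.6903 rad/s².
The required torque is τ = Iα = (0.08040)(0.6903) = 0.05551 N·m.
A tangential force at the equator gives τ = FR, so F = τ/R = 0.05551/0.146 = 0.3802 N.

F ≈ 0.380 N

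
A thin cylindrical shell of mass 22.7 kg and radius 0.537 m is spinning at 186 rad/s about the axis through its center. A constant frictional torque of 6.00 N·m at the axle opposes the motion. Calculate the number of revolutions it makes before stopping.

≈ 3000 revolutions

I = MR² = (22.7)(0.537)² = 6.546 kg·m².
The net torque has magnitude 6.00 N·m, opposing ω.
|α| = τ/I = 6.000/6.546 = 0.9166 rad/s² (deceleration).
ω² = ω₀² − 2|α|θ with ω = 0 ⇒ θ = ω₀²/(2|α|) = 18870 rad = 3004 rev.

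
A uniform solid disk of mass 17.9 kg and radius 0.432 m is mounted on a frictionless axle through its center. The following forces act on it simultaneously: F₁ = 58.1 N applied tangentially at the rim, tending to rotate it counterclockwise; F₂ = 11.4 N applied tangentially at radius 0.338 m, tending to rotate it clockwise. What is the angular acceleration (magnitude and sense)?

I = ½MR² = (1/2)(17.9)(0.432)² = 1.670 kg·m².
Taking counterclockwise as positive: τ₁ = +(58.1)(0.432) = +25.10 N·m; τ₂ = −(11.4)(0.338) = −3.853 N·m.
Net torque τ = 21.25 N·m.
α = τ/I = 21.25/1.670 = 12.72 rad/s².

α ≈ 12.7 rad/s², counterclockwise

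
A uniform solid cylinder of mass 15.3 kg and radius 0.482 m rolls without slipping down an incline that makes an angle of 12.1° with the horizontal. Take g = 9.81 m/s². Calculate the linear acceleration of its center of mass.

Translation along the incline: Mg sinθ − f = Ma.
Rotation about the center: fR = Iα with I = ½MR². No-slip gives a = αR, so f = (I/R²)a = (1/2)M a.
Substituting: Mg sinθ = (1 + 0.5000)Ma, so a = g sinθ/(1 + 0.5000) = (9.81) sin 12.1° / 1.500 = 1.371 m/s².

a ≈ 1.37 m/s²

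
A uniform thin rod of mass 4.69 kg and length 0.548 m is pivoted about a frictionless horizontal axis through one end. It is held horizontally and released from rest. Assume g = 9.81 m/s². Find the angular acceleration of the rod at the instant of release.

α ≈ 26.9 rad/s²

About the pivot, I = (1/3)ML² = (1/3)(4.69)(0.548)² = 0.4695 kg·m².
The weight acts at the center, a distance L/2 = 0.2740 m from the pivot; τ = Mg(L/2) = 12.61 N·m.
α = τ/I = 12.61/0.4695 = 26.85 rad/s².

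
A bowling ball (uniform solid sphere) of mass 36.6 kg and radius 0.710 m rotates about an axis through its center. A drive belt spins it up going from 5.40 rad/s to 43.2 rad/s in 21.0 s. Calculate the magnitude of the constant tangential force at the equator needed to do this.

F ≈ 18.7 N

I = (2/5)MR² = (2/5)(36.6)(0.710)² = 7.380 kg·m².
α = Δω/Δt = (43.2 − 5.40)/21.0 = 1.800 rad/s².
The required torque is τ = Iα = (7.380)(1.800) = 13.28 N·m.
A tangential force at the equator gives τ = FR, so F = τ/R = 13.28/0.710 = 18.71 N.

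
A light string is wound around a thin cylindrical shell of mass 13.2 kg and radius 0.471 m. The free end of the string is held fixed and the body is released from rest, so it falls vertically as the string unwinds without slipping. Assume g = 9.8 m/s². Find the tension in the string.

T ≈ 64.7 N

Translation: Mg − T = Ma. Rotation about the center: TR = Iα with I = MR².
With a = αR: T = (I/R²)a = M a, so Mg = (1 + 1.000)Ma.
a = g/(1 + 1.000) = 9.8/2.000 = 4.900 m/s².
T = 1.000·M·a = (1.000)(13.2)(4.900) = 64.68 N.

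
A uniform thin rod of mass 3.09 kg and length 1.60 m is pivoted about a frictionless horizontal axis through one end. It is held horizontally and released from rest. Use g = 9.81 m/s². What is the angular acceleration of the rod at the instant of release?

About the pivot, I = (1/3)ML² = (1/3)(3.09)(1.60)² = 2.637 kg·m².
The weight acts at the center, a distance L/2 = 0.8000 m from the pivot; τ = Mg(L/2) = 24.25 N·m.
α = τ/I = 24.25/2.637 = 9.197 rad/s².

α ≈ 9.20 rad/s²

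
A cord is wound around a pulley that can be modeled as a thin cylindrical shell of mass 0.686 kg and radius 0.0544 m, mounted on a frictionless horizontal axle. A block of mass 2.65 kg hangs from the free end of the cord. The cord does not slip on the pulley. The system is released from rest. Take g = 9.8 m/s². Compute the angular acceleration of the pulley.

α ≈ 143 rad/s²

I = MR² = (0.686)(0.0544)² = 0.002030 kg·m².
Block: mg − T = ma. Pulley: TR = Iα. No-slip: a = αR, so T = (I/R²)a = 0.6860·a.
Then mg = (m + 0.6860)a, so a = (2.65)(9.8)/(2.65 + 0.6860) = 7.785 m/s².
α = a/R = 7.785/0.0544 = 143.1 rad/s².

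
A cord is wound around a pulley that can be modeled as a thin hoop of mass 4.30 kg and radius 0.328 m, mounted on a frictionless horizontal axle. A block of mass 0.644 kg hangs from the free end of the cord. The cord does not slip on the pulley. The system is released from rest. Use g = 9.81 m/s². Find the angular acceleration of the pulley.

I = MR² = (4.30)(0.328)² = 0.4626 kg·m².
Block: mg − T = ma. Pulley: TR = Iα. No-slip: a = αR, so T = (I/R²)a = 4.300·a.
Then mg = (m + 4.300)a, so a = (0.644)(9.81)/(0.644 + 4.300) = 1.278 m/s².
α = a/R = 1.278/0.328 = 3.896 rad/s².

α ≈ 3.90 rad/s²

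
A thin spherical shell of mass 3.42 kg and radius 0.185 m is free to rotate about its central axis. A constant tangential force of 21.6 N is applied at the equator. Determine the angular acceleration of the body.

α ≈ 51.2 rad/s²

I = (2/3)MR² = (2/3)(3.42)(0.185)² = 0.07803 kg·m².
τ = F R = (21.6)(0.185) = 3.996 N·m.
From τ = Iα: α = 3.996/0.07803 = 51.21 rad/s².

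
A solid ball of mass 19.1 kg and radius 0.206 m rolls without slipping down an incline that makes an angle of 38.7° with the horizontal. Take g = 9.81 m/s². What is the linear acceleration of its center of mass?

Translation along the incline: Mg sinθ − f = Ma.
Rotation about the center: fR = Iα with I = (2/5)MR². No-slip gives a = αR, so f = (I/R²)a = (2/5)M a.
Substituting: Mg sinθ = (1 + 0.4000)Ma, so a = g sinθ/(1 + 0.4000) = (9.81) sin 38.7° / 1.400 = 4.381 m/s².

a ≈ 4.38 m/s²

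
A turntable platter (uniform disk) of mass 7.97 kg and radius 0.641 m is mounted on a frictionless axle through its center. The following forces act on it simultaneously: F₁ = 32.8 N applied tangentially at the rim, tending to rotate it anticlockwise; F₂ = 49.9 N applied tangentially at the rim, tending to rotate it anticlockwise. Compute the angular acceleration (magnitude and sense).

I = ½MR² = (1/2)(7.97)(0.641)² = 1.637 kg·m².
Taking anticlockwise as positive: τ₁ = +(32.8)(0.641) = +21.02 N·m; τ₂ = +(49.9)(0.641) = +31.99 N·m.
Net torque τ = 53.01 N·m.
α = τ/I = 53.01/1.637 = 32.38 rad/s².

α ≈ 32.4 rad/s², anticlockwise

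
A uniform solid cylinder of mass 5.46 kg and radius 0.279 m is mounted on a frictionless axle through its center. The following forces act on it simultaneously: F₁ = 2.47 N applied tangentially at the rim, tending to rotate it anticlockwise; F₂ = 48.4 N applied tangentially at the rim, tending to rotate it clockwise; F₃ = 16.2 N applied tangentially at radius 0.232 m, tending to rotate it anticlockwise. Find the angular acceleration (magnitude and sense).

I = ½MR² = (1/2)(5.46)(0.279)² = 0.2125 kg·m².
Taking anticlockwise as positive: τ₁ = +(2.47)(0.279) = +0.6891 N·m; τ₂ = −(48.4)(0.279) = −13.50 N·m; τ₃ = +(16.2)(0.232) = +3.758 N·m.
Net torque τ = -9.056 N·m.
α = τ/I = -9.056/0.2125 = -42.62 rad/s².

α ≈ 42.6 rad/s², clockwise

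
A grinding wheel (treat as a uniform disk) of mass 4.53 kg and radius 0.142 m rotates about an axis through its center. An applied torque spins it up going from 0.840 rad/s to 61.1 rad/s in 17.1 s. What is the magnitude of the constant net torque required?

τ ≈ 0.161 N·m

I = ½MR² = (1/2)(4.53)(0.142)² = 0.04567 kg·m².
α = Δω/Δt = (61.1 − 0.840)/17.1 = 3.524 rad/s².
τ = Iα = (0.04567)(3.524) = 0.1609 N·m.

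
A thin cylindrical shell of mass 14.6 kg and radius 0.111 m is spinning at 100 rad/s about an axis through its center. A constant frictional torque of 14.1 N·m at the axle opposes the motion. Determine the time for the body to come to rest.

t ≈ 1.28 s

I = MR² = (14.6)(0.111)² = 0.1799 kg·m².
The net torque has magnitude 14.1 N·m, opposing ω.
|α| = τ/I = 14.10/0.1799 = 78.38 rad/s² (deceleration).
0 = ω₀ − |α|t ⇒ t = ω₀/|α| = 100/78.38 = 1.276 s.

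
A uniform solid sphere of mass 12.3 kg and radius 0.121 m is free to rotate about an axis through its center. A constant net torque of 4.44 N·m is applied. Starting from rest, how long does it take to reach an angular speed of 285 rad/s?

t ≈ 4.62 s

I = (2/5)MR² = (2/5)(12.3)(0.121)² = 0.07203 kg·m².
α = τ/I = 4.44/0.07203 = 61.64 rad/s².
ω = αt ⇒ t = ω/α = 285/61.64 = 4.624 s.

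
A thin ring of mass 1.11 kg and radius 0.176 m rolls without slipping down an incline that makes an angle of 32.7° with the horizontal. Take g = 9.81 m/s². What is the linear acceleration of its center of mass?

a ≈ 2.65 m/s²

Translation along the incline: Mg sinθ − f = Ma.
Rotation about the center: fR = Iα with I = MR². No-slip gives a = αR, so f = (I/R²)a = M a.
Substituting: Mg sinθ = (1 + 1.000)Ma, so a = g sinθ/(1 + 1.000) = (9.81) sin 32.7° / 2.000 = 2.650 m/s².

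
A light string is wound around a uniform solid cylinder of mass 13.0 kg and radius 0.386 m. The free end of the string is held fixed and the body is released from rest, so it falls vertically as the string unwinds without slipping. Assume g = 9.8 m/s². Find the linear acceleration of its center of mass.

Translation: Mg − T = Ma. Rotation about the center: TR = Iα with I = ½MR².
With a = αR: T = (I/R²)a = (1/2)M a, so Mg = (1 + 0.5000)Ma.
a = g/(1 + 0.5000) = 9.8/1.500 = 6.533 m/s².

a ≈ 6.53 m/s²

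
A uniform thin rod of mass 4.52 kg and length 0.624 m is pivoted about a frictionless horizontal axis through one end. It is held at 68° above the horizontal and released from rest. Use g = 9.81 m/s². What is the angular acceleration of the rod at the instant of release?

α ≈ 8.83 rad/s²

About the pivot, I = (1/3)ML² = (1/3)(4.52)(0.624)² = 0.5867 kg·m².
The weight acts at the center, a distance L/2 = 0.3120 m from the pivot; τ = Mg(L/2) cos 68° = 5.182 N·m.
α = τ/I = 5.182/0.5867 = 8.834 rad/s².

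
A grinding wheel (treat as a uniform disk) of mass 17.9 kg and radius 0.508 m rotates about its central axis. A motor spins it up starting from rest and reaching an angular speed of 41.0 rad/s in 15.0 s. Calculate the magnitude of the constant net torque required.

I = ½MR² = (1/2)(17.9)(0.508)² = 2.310 kg·m².
α = Δω/Δt = (41.0 − 0)/15.0 = 2.733 rad/s².
τ = Iα = (2.310)(2.733) = 6.313 N·m.

τ ≈ 6.31 N·m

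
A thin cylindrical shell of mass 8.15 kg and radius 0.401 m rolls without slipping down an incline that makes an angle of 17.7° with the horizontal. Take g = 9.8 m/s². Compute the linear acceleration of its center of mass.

Translation along the incline: Mg sinθ − f = Ma.
Rotation about the center: fR = Iα with I = MR². No-slip gives a = αR, so f = (I/R²)a = M a.
Substituting: Mg sinθ = (1 + 1.000)Ma, so a = g sinθ/(1 + 1.000) = (9.8) sin 17.7° / 2.000 = 1.490 m/s².

a ≈ 1.49 m/s²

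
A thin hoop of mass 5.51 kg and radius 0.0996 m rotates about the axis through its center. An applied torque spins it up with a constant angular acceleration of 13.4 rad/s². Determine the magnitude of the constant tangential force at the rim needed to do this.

I = MR² = (5.51)(0.0996)² = 0.05466 kg·m².
The required torque is τ = Iα = (0.05466)(13.40) = 0.7324 N·m.
A tangential force at the rim gives τ = FR, so F = τ/R = 0.7324/0.0996 = 7.354 N.

F ≈ 7.35 N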